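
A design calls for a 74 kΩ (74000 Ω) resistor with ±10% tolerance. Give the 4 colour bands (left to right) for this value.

violet, yellow, orange, silver

74000 Ω = 74 × 10^3.
7 → violet
4 → yellow
Multiplier 10^3 → orange.
±10% tolerance → silver.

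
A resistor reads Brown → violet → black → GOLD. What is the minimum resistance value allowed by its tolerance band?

Brown → 1 (first significant figure)
Violet → 7 (second significant figure)
Black → ×1 multiplier
Gold → ±5% tolerance
17 × 1 = 17 Ω
Minimum = 17 × (1 − 5/100) = 16.15 Ω.

16.15 Ω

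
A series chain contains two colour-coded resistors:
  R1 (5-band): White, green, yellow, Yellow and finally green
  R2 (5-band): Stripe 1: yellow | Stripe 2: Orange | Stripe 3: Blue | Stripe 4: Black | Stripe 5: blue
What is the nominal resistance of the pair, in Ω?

R1: white, green, yellow → 954; yellow ×10^4 → 9540000 Ω.
R2: yellow, orange, blue → 436; black ×1 → 436 Ω.
Series: 9540000 + 436 = 9540436 Ω.

9540436 Ω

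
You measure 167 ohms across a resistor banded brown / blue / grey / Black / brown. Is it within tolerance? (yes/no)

Brown → 1 (first significant figure)
Blue → 6 (second significant figure)
Grey → 8 (third significant figure)
Black → ×1 multiplier
Brown → ±1% tolerance
168 × 1 = 168 Ω
Allowed range: 166.32 Ω to 169.68 Ω.
167 ohms lies inside that range.

yes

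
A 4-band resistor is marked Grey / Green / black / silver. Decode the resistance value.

85 Ω

Grey → 8 (first significant figure)
Green → 5 (second significant figure)
Black → ×1 multiplier
85 × 1 = 85 Ω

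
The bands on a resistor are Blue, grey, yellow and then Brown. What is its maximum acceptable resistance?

Blue → 6 (first significant figure)
Grey → 8 (second significant figure)
Yellow → ×10^4 multiplier
Brown → ±1% tolerance
68 × 10000 = 680000 Ω
Maximum = 680000 × (1 + 1/100) = 686800 Ω.

686800 Ω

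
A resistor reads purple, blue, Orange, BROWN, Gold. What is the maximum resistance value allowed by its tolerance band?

Violet → 7 (first significant figure)
Blue → 6 (second significant figure)
Orange → 3 (third significant figure)
Brown → ×10 multiplier
Gold → ±5% tolerance
763 × 10 = 7630 Ω
Maximum = 7630 × (1 + 5/100) = 8011.5 Ω.

8011.5 Ω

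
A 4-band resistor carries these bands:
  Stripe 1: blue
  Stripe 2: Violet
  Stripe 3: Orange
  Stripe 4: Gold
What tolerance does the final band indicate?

±5%

The last band, gold, is the tolerance band.
Gold corresponds to ±5%.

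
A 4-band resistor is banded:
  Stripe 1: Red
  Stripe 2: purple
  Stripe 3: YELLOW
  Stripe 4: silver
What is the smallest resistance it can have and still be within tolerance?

Red → 2 (first significant figure)
Violet → 7 (second significant figure)
Yellow → ×10^4 multiplier
Silver → ±10% tolerance
27 × 10000 = 270000 Ω
Smallest = 270000 × (1 − 10/100) = 243000 Ω.

243000 Ω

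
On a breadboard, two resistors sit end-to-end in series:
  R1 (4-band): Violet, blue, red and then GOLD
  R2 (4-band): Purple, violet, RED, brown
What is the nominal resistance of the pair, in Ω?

R1: violet, blue → 76; red ×10^2 → 7600 Ω.
R2: violet, violet → 77; red ×10^2 → 7700 Ω.
Series: 7600 + 7700 = 15300 Ω.

15300 Ω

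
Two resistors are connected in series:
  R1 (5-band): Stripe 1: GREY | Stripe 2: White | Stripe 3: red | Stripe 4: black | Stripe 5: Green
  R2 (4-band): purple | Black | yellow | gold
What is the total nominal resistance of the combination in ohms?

700892 Ω

R1: grey, white, red → 892; black ×1 → 892 Ω.
R2: violet, black → 70; yellow ×10^4 → 700000 Ω.
Series: 892 + 700000 = 700892 Ω.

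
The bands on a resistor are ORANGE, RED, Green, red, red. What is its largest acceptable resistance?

Orange → 3 (first significant figure)
Red → 2 (second significant figure)
Green → 5 (third significant figure)
Red → ×10^2 multiplier
Red → ±2% tolerance
325 × 100 = 32500 Ω
Largest = 32500 × (1 + 2/100) = 33150 Ω.

33150 Ω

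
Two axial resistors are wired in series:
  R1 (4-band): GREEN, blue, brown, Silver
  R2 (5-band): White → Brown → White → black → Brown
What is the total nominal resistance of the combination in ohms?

1479 Ω

R1: green, blue → 56; brown ×10 → 560 Ω.
R2: white, brown, white → 919; black ×1 → 919 Ω.
Series: 560 + 919 = 1479 Ω.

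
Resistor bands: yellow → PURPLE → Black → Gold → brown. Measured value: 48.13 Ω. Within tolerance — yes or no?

no

Yellow → 4 (first significant figure)
Violet → 7 (second significant figure)
Black → 0 (third significant figure)
Gold → ×0.1 multiplier
Brown → ±1% tolerance
470 × 0.1 = 47 Ω
Allowed range: 46.53 Ω to 47.47 Ω.
48.13 Ω lies outside that range.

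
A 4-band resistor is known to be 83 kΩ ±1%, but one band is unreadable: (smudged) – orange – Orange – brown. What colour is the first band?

83000 Ω = 83 × 10^3.
The first band gives digit 8 of the significand, and 8 is grey.

grey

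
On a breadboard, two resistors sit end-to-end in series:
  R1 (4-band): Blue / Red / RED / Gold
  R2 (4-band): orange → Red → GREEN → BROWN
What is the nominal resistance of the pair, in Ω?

R1: blue, red → 62; red ×10^2 → 6200 Ω.
R2: orange, red → 32; green ×10^5 → 3200000 Ω.
Series: 6200 + 3200000 = 3206200 Ω.

3206200 Ω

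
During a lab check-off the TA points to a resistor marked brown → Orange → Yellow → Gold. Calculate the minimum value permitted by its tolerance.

123500 Ω

Brown → 1 (first significant figure)
Orange → 3 (second significant figure)
Yellow → ×10^4 multiplier
Gold → ±5% tolerance
13 × 10000 = 130000 Ω
Minimum = 130000 × (1 − 5/100) = 123500 Ω.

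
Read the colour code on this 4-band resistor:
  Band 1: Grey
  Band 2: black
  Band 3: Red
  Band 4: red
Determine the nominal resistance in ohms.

8000 Ω

Grey → 8 (first significant figure)
Black → 0 (second significant figure)
Red → ×10^2 multiplier
80 × 100 = 8000 Ω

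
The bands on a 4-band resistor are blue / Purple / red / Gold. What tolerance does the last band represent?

The last band, gold, is the tolerance band.
Gold corresponds to ±5%.

±5%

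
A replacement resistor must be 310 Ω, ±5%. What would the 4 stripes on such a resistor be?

310 Ω = 31 × 10^1.
3 → orange
1 → brown
Multiplier 10^1 → brown.
±5% tolerance → gold.

orange, brown, brown, gold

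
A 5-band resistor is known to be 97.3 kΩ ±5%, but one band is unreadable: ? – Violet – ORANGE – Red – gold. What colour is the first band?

97300 Ω = 973 × 10^2.
The first band gives digit 9 of the significand, and 9 is white.

white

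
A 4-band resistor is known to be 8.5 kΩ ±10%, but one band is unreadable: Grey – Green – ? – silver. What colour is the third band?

8500 Ω = 85 × 10^2.
The third band is the multiplier, 10^2, which is red.

red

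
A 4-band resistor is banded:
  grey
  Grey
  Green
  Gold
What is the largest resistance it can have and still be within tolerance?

Grey → 8 (first significant figure)
Grey → 8 (second significant figure)
Green → ×10^5 multiplier
Gold → ±5% tolerance
88 × 100000 = 8800000 Ω
Largest = 8800000 × (1 + 5/100) = 9240000 Ω.

9240000 Ω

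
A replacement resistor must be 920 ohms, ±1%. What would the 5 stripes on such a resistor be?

white, red, black, black, brown

920 Ω = 920 × 10^0.
9 → white
2 → red
0 → black
Multiplier 10^0 → black.
±1% tolerance → brown.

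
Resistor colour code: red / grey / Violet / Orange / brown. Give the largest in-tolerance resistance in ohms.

289870 Ω

Red → 2 (first significant figure)
Grey → 8 (second significant figure)
Violet → 7 (third significant figure)
Orange → ×10^3 multiplier
Brown → ±1% tolerance
287 × 1000 = 287000 Ω
Largest = 287000 × (1 + 1/100) = 289870 Ω.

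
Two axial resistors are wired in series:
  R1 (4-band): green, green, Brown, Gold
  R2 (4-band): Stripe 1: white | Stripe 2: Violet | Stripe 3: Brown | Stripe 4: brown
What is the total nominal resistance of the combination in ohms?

R1: green, green → 55; brown ×10 → 550 Ω.
R2: white, violet → 97; brown ×10 → 970 Ω.
Series: 550 + 970 = 1520 Ω.

1520 Ω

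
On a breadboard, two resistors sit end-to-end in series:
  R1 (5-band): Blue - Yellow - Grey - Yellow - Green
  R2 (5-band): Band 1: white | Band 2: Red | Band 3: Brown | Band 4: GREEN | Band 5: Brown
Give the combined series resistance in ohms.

R1: blue, yellow, grey → 648; yellow ×10^4 → 6480000 Ω.
R2: white, red, brown → 921; green ×10^5 → 92100000 Ω.
Series: 6480000 + 92100000 = 98580000 Ω.

98580000 Ω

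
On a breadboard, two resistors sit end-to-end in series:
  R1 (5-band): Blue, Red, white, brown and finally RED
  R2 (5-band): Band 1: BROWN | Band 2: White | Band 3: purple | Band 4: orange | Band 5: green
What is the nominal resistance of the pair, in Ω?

R1: blue, red, white → 629; brown ×10 → 6290 Ω.
R2: brown, white, violet → 197; orange ×10^3 → 197000 Ω.
Series: 6290 + 197000 = 203290 Ω.

203290 Ω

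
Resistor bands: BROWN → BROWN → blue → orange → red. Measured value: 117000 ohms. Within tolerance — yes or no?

Brown → 1 (first significant figure)
Brown → 1 (second significant figure)
Blue → 6 (third significant figure)
Orange → ×10^3 multiplier
Red → ±2% tolerance
116 × 1000 = 116000 Ω
Allowed range: 113680 Ω to 118320 Ω.
117000 ohms lies inside that range.

yes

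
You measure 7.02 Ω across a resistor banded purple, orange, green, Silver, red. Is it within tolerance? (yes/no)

Violet → 7 (first significant figure)
Orange → 3 (second significant figure)
Green → 5 (third significant figure)
Silver → ×0.01 multiplier
Red → ±2% tolerance
735 × 0.01 = 7.35 Ω
Allowed range: 7.203 Ω to 7.497 Ω.
7.02 Ω lies outside that range.

no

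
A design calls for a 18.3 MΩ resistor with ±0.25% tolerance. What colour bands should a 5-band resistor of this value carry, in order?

brown, grey, orange, green, blue

18300000 Ω = 183 × 10^5.
1 → brown
8 → grey
3 → orange
Multiplier 10^5 → green.
±0.25% tolerance → blue.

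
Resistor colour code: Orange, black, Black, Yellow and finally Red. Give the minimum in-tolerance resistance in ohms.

2940000 Ω

Orange → 3 (first significant figure)
Black → 0 (second significant figure)
Black → 0 (third significant figure)
Yellow → ×10^4 multiplier
Red → ±2% tolerance
300 × 10000 = 3000000 Ω
Minimum = 3000000 × (1 − 2/100) = 2940000 Ω.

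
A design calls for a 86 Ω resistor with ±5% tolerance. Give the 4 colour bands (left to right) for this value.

86 Ω = 86 × 10^0.
8 → grey
6 → blue
Multiplier 10^0 → black.
±5% tolerance → gold.

grey, blue, black, gold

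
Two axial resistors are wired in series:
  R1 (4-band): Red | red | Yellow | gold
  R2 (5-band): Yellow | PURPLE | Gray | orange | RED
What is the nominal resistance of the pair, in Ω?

R1: red, red → 22; yellow ×10^4 → 220000 Ω.
R2: yellow, violet, grey → 478; orange ×10^3 → 478000 Ω.
Series: 220000 + 478000 = 698000 Ω.

698000 Ω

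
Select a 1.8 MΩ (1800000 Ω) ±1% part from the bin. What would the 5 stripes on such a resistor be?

1800000 Ω = 180 × 10^4.
1 → brown
8 → grey
0 → black
Multiplier 10^4 → yellow.
±1% tolerance → brown.

brown, grey, black, yellow, brown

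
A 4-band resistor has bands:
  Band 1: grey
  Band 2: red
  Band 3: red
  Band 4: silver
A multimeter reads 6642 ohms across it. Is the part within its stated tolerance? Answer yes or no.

Grey → 8 (first significant figure)
Red → 2 (second significant figure)
Red → ×10^2 multiplier
Silver → ±10% tolerance
82 × 100 = 8200 Ω
Allowed range: 7380 Ω to 9020 Ω.
6642 ohms lies outside that range.

no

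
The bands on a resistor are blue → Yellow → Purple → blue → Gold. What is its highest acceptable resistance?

Blue → 6 (first significant figure)
Yellow → 4 (second significant figure)
Violet → 7 (third significant figure)
Blue → ×10^6 multiplier
Gold → ±5% tolerance
647 × 1000000 = 647000000 Ω
Highest = 647000000 × (1 + 5/100) = 679350000 Ω.

679350000 Ω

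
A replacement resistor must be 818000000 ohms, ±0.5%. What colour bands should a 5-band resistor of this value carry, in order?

grey, brown, grey, blue, green

818000000 Ω = 818 × 10^6.
8 → grey
1 → brown
8 → grey
Multiplier 10^6 → blue.
±0.5% tolerance → green.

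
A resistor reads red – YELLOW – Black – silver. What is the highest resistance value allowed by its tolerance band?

26.4 Ω

Red → 2 (first significant figure)
Yellow → 4 (second significant figure)
Black → ×1 multiplier
Silver → ±10% tolerance
24 × 1 = 24 Ω
Highest = 24 × (1 + 10/100) = 26.4 Ω.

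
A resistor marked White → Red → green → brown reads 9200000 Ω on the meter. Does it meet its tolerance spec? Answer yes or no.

yes

White → 9 (first significant figure)
Red → 2 (second significant figure)
Green → ×10^5 multiplier
Brown → ±1% tolerance
92 × 100000 = 9200000 Ω
Allowed range: 9108000 Ω to 9292000 Ω.
9200000 Ω lies inside that range.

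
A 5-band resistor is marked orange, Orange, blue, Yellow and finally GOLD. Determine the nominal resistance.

3360000 Ω

Orange → 3 (first significant figure)
Orange → 3 (second significant figure)
Blue → 6 (third significant figure)
Yellow → ×10^4 multiplier
336 × 10000 = 3360000 Ω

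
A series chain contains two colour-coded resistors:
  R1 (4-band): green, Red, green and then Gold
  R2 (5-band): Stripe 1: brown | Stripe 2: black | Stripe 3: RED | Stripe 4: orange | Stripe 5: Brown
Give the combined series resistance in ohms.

R1: green, red → 52; green ×10^5 → 5200000 Ω.
R2: brown, black, red → 102; orange ×10^3 → 102000 Ω.
Series: 5200000 + 102000 = 5302000 Ω.

5302000 Ω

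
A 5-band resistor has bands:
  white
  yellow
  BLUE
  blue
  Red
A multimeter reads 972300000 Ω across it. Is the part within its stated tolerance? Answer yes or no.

no

White → 9 (first significant figure)
Yellow → 4 (second significant figure)
Blue → 6 (third significant figure)
Blue → ×10^6 multiplier
Red → ±2% tolerance
946 × 1000000 = 946000000 Ω
Allowed range: 927080000 Ω to 964920000 Ω.
972300000 Ω lies outside that range.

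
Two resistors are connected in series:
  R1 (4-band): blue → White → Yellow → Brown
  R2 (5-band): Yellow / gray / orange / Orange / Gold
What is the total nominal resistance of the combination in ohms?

1173000 Ω

R1: blue, white → 69; yellow ×10^4 → 690000 Ω.
R2: yellow, grey, orange → 483; orange ×10^3 → 483000 Ω.
Series: 690000 + 483000 = 1173000 Ω.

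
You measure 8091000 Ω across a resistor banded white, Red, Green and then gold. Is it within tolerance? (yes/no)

no

White → 9 (first significant figure)
Red → 2 (second significant figure)
Green → ×10^5 multiplier
Gold → ±5% tolerance
92 × 100000 = 9200000 Ω
Allowed range: 8740000 Ω to 9660000 Ω.
8091000 Ω lies outside that range.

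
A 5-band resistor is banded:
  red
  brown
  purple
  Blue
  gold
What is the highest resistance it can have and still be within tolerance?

Red → 2 (first significant figure)
Brown → 1 (second significant figure)
Violet → 7 (third significant figure)
Blue → ×10^6 multiplier
Gold → ±5% tolerance
217 × 1000000 = 217000000 Ω
Highest = 217000000 × (1 + 5/100) = 227850000 Ω.

227850000 Ω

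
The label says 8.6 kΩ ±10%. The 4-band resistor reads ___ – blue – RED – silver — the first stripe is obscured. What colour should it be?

8600 Ω = 86 × 10^2.
The first band gives digit 8 of the significand, and 8 is grey.

grey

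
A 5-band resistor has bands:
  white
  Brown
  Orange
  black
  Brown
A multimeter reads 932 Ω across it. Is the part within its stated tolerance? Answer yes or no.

no

White → 9 (first significant figure)
Brown → 1 (second significant figure)
Orange → 3 (third significant figure)
Black → ×1 multiplier
Brown → ±1% tolerance
913 × 1 = 913 Ω
Allowed range: 903.87 Ω to 922.13 Ω.
932 Ω lies outside that range.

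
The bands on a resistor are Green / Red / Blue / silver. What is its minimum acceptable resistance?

Green → 5 (first significant figure)
Red → 2 (second significant figure)
Blue → ×10^6 multiplier
Silver → ±10% tolerance
52 × 1000000 = 52000000 Ω
Minimum = 52000000 × (1 − 10/100) = 46800000 Ω.

46800000 Ω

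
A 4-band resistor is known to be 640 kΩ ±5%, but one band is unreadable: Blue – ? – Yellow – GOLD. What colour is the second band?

640000 Ω = 64 × 10^4.
The second band gives digit 4 of the significand, and 4 is yellow.

yellow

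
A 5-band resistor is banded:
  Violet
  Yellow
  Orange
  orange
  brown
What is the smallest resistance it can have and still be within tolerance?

735570 Ω

Violet → 7 (first significant figure)
Yellow → 4 (second significant figure)
Orange → 3 (third significant figure)
Orange → ×10^3 multiplier
Brown → ±1% tolerance
743 × 1000 = 743000 Ω
Smallest = 743000 × (1 − 1/100) = 735570 Ω.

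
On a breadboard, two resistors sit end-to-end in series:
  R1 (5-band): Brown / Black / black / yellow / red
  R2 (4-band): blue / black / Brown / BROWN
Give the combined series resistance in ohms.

1000600 Ω

R1: brown, black, black → 100; yellow ×10^4 → 1000000 Ω.
R2: blue, black → 60; brown ×10 → 600 Ω.
Series: 1000000 + 600 = 1000600 Ω.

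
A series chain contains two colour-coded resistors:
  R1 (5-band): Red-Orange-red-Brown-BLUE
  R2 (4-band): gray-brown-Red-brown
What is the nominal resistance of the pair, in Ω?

10420 Ω

R1: red, orange, red → 232; brown ×10 → 2320 Ω.
R2: grey, brown → 81; red ×10^2 → 8100 Ω.
Series: 2320 + 8100 = 10420 Ω.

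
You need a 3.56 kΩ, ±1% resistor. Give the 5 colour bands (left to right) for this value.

orange, green, blue, brown, brown

3560 Ω = 356 × 10^1.
3 → orange
5 → green
6 → blue
Multiplier 10^1 → brown.
±1% tolerance → brown.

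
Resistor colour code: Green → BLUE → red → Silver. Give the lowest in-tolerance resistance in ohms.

Green → 5 (first significant figure)
Blue → 6 (second significant figure)
Red → ×10^2 multiplier
Silver → ±10% tolerance
56 × 100 = 5600 Ω
Lowest = 5600 × (1 − 10/100) = 5040 Ω.

5040 Ω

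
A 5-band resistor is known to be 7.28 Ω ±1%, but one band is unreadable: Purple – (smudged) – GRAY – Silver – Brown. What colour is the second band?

red

7.28 Ω = 728 × 10^-2.
The second band gives digit 2 of the significand, and 2 is red.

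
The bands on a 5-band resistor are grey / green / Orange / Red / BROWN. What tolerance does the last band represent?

The last band, brown, is the tolerance band.
Brown corresponds to ±1%.

±1%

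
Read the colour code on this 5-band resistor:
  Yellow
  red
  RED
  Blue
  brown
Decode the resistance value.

Yellow → 4 (first significant figure)
Red → 2 (second significant figure)
Red → 2 (third significant figure)
Blue → ×10^6 multiplier
422 × 1000000 = 422000000 Ω

422000000 Ω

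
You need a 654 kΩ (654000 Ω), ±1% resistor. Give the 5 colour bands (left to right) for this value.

654000 Ω = 654 × 10^3.
6 → blue
5 → green
4 → yellow
Multiplier 10^3 → orange.
±1% tolerance → brown.

blue, green, yellow, orange, brown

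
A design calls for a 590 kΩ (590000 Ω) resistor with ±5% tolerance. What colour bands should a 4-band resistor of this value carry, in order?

590000 Ω = 59 × 10^4.
5 → green
9 → white
Multiplier 10^4 → yellow.
±5% tolerance → gold.

green, white, yellow, gold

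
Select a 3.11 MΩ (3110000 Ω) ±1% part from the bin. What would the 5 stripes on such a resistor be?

orange, brown, brown, yellow, brown

3110000 Ω = 311 × 10^4.
3 → orange
1 → brown
1 → brown
Multiplier 10^4 → yellow.
±1% tolerance → brown.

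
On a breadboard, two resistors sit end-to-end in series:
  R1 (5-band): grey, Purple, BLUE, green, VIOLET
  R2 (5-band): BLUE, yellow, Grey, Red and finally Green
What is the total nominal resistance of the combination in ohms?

87664800 Ω

R1: grey, violet, blue → 876; green ×10^5 → 87600000 Ω.
R2: blue, yellow, grey → 648; red ×10^2 → 64800 Ω.
Series: 87600000 + 64800 = 87664800 Ω.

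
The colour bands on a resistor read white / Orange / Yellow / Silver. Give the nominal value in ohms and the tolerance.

930000 Ω ±10%

White → 9 (first significant figure)
Orange → 3 (second significant figure)
Yellow → ×10^4 multiplier
Silver → ±10% tolerance
93 × 10000 = 930000 Ω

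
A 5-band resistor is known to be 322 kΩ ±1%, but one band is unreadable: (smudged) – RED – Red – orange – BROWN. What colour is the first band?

orange

322000 Ω = 322 × 10^3.
The first band gives digit 3 of the significand, and 3 is orange.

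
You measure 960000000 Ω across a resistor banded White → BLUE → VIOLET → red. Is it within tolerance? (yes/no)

yes

White → 9 (first significant figure)
Blue → 6 (second significant figure)
Violet → ×10^7 multiplier
Red → ±2% tolerance
96 × 10000000 = 960000000 Ω
Allowed range: 940800000 Ω to 979200000 Ω.
960000000 Ω lies inside that range.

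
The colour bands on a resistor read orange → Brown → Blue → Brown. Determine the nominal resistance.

Orange → 3 (first significant figure)
Brown → 1 (second significant figure)
Blue → ×10^6 multiplier
31 × 1000000 = 31000000 Ω

31000000 Ω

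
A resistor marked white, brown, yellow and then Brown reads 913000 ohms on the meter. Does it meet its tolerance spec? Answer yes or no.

yes

White → 9 (first significant figure)
Brown → 1 (second significant figure)
Yellow → ×10^4 multiplier
Brown → ±1% tolerance
91 × 10000 = 910000 Ω
Allowed range: 900900 Ω to 919100 Ω.
913000 ohms lies inside that range.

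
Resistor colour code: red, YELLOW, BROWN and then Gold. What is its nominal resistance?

Red → 2 (first significant figure)
Yellow → 4 (second significant figure)
Brown → ×10 multiplier
24 × 10 = 240 Ω

240 Ω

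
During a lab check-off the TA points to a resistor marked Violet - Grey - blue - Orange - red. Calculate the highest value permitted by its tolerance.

801720 Ω

Violet → 7 (first significant figure)
Grey → 8 (second significant figure)
Blue → 6 (third significant figure)
Orange → ×10^3 multiplier
Red → ±2% tolerance
786 × 1000 = 786000 Ω
Highest = 786000 × (1 + 2/100) = 801720 Ω.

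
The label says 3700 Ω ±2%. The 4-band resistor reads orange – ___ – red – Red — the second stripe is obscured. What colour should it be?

3700 Ω = 37 × 10^2.
The second band gives digit 7 of the significand, and 7 is violet.

violet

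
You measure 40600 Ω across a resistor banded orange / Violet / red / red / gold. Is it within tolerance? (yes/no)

no

Orange → 3 (first significant figure)
Violet → 7 (second significant figure)
Red → 2 (third significant figure)
Red → ×10^2 multiplier
Gold → ±5% tolerance
372 × 100 = 37200 Ω
Allowed range: 35340 Ω to 39060 Ω.
40600 Ω lies outside that range.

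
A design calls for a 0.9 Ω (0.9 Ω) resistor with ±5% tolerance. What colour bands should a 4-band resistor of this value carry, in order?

0.9 Ω = 90 × 10^-2.
9 → white
0 → black
Multiplier 10^-2 → silver.
±5% tolerance → gold.

white, black, silver, gold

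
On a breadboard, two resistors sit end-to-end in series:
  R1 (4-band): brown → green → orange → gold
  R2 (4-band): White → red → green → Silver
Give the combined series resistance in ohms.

9215000 Ω

R1: brown, green → 15; orange ×10^3 → 15000 Ω.
R2: white, red → 92; green ×10^5 → 9200000 Ω.
Series: 15000 + 9200000 = 9215000 Ω.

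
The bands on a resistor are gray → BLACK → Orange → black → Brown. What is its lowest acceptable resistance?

Grey → 8 (first significant figure)
Black → 0 (second significant figure)
Orange → 3 (third significant figure)
Black → ×1 multiplier
Brown → ±1% tolerance
803 × 1 = 803 Ω
Lowest = 803 × (1 − 1/100) = 794.97 Ω.

794.97 Ω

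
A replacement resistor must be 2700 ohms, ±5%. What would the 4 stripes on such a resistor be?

2700 Ω = 27 × 10^2.
2 → red
7 → violet
Multiplier 10^2 → red.
±5% tolerance → gold.

red, violet, red, gold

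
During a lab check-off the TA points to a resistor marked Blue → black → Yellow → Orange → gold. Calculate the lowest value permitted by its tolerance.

Blue → 6 (first significant figure)
Black → 0 (second significant figure)
Yellow → 4 (third significant figure)
Orange → ×10^3 multiplier
Gold → ±5% tolerance
604 × 1000 = 604000 Ω
Lowest = 604000 × (1 − 5/100) = 573800 Ω.

573800 Ω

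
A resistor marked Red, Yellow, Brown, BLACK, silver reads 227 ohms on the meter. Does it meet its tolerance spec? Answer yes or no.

Red → 2 (first significant figure)
Yellow → 4 (second significant figure)
Brown → 1 (third significant figure)
Black → ×1 multiplier
Silver → ±10% tolerance
241 × 1 = 241 Ω
Allowed range: 216.9 Ω to 265.1 Ω.
227 ohms lies inside that range.

yes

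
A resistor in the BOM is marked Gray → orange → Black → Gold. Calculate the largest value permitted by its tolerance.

87.15 Ω

Grey → 8 (first significant figure)
Orange → 3 (second significant figure)
Black → ×1 multiplier
Gold → ±5% tolerance
83 × 1 = 83 Ω
Largest = 83 × (1 + 5/100) = 87.15 Ω.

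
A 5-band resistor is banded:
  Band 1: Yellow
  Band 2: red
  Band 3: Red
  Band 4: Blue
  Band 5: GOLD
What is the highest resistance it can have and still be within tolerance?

Yellow → 4 (first significant figure)
Red → 2 (second significant figure)
Red → 2 (third significant figure)
Blue → ×10^6 multiplier
Gold → ±5% tolerance
422 × 1000000 = 422000000 Ω
Highest = 422000000 × (1 + 5/100) = 443100000 Ω.

443100000 Ω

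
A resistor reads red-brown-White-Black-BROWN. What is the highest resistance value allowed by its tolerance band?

Red → 2 (first significant figure)
Brown → 1 (second significant figure)
White → 9 (third significant figure)
Black → ×1 multiplier
Brown → ±1% tolerance
219 × 1 = 219 Ω
Highest = 219 × (1 + 1/100) = 221.19 Ω.

221.19 Ω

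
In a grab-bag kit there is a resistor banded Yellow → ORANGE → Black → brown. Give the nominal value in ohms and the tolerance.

43 Ω ±1%

Yellow → 4 (first significant figure)
Orange → 3 (second significant figure)
Black → ×1 multiplier
Brown → ±1% tolerance
43 × 1 = 43 Ω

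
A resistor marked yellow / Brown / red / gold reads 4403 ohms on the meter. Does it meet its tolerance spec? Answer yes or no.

no

Yellow → 4 (first significant figure)
Brown → 1 (second significant figure)
Red → ×10^2 multiplier
Gold → ±5% tolerance
41 × 100 = 4100 Ω
Allowed range: 3895 Ω to 4305 Ω.
4403 ohms lies outside that range.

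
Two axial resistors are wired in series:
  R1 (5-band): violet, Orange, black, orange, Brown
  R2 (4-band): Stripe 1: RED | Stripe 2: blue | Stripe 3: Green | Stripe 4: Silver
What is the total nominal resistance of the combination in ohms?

R1: violet, orange, black → 730; orange ×10^3 → 730000 Ω.
R2: red, blue → 26; green ×10^5 → 2600000 Ω.
Series: 730000 + 2600000 = 3330000 Ω.

3330000 Ω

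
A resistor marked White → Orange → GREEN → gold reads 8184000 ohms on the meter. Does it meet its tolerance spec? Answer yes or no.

no

White → 9 (first significant figure)
Orange → 3 (second significant figure)
Green → ×10^5 multiplier
Gold → ±5% tolerance
93 × 100000 = 9300000 Ω
Allowed range: 8835000 Ω to 9765000 Ω.
8184000 ohms lies outside that range.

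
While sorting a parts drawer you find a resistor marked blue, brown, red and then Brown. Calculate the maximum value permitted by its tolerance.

6161 Ω

Blue → 6 (first significant figure)
Brown → 1 (second significant figure)
Red → ×10^2 multiplier
Brown → ±1% tolerance
61 × 100 = 6100 Ω
Maximum = 6100 × (1 + 1/100) = 6161 Ω.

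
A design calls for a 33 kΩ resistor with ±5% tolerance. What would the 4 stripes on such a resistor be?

orange, orange, orange, gold

33000 Ω = 33 × 10^3.
3 → orange
3 → orange
Multiplier 10^3 → orange.
±5% tolerance → gold.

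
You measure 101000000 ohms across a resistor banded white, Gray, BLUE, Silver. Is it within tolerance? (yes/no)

yes

White → 9 (first significant figure)
Grey → 8 (second significant figure)
Blue → ×10^6 multiplier
Silver → ±10% tolerance
98 × 1000000 = 98000000 Ω
Allowed range: 88200000 Ω to 107800000 Ω.
101000000 ohms lies inside that range.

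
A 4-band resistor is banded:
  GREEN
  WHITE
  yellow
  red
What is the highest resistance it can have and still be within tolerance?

601800 Ω

Green → 5 (first significant figure)
White → 9 (second significant figure)
Yellow → ×10^4 multiplier
Red → ±2% tolerance
59 × 10000 = 590000 Ω
Highest = 590000 × (1 + 2/100) = 601800 Ω.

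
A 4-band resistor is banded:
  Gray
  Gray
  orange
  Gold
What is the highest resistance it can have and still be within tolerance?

Grey → 8 (first significant figure)
Grey → 8 (second significant figure)
Orange → ×10^3 multiplier
Gold → ±5% tolerance
88 × 1000 = 88000 Ω
Highest = 88000 × (1 + 5/100) = 92400 Ω.

92400 Ω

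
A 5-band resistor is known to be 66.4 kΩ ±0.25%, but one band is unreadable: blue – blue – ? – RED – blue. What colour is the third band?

yellow

66400 Ω = 664 × 10^2.
The third band gives digit 4 of the significand, and 4 is yellow.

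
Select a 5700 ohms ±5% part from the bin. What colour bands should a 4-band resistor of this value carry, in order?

5700 Ω = 57 × 10^2.
5 → green
7 → violet
Multiplier 10^2 → red.
±5% tolerance → gold.

green, violet, red, gold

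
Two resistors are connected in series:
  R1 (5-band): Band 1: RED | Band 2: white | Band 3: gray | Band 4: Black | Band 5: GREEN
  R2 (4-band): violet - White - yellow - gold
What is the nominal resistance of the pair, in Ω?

790298 Ω

R1: red, white, grey → 298; black ×1 → 298 Ω.
R2: violet, white → 79; yellow ×10^4 → 790000 Ω.
Series: 298 + 790000 = 790298 Ω.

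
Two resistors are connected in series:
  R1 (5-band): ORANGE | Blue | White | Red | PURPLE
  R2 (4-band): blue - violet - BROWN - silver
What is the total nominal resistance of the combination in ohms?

R1: orange, blue, white → 369; red ×10^2 → 36900 Ω.
R2: blue, violet → 67; brown ×10 → 670 Ω.
Series: 36900 + 670 = 37570 Ω.

37570 Ω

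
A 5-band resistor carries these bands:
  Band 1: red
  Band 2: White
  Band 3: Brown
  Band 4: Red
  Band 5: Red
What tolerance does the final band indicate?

±2%

The last band, red, is the tolerance band.
Red corresponds to ±2%.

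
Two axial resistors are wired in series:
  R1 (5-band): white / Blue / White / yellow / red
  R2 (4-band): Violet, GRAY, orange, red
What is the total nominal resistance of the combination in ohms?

R1: white, blue, white → 969; yellow ×10^4 → 9690000 Ω.
R2: violet, grey → 78; orange ×10^3 → 78000 Ω.
Series: 9690000 + 78000 = 9768000 Ω.

9768000 Ω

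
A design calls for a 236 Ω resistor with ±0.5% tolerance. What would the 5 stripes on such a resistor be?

236 Ω = 236 × 10^0.
2 → red
3 → orange
6 → blue
Multiplier 10^0 → black.
±0.5% tolerance → green.

red, orange, blue, black, green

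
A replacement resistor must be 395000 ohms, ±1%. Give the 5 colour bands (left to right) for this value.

orange, white, green, orange, brown

395000 Ω = 395 × 10^3.
3 → orange
9 → white
5 → green
Multiplier 10^3 → orange.
±1% tolerance → brown.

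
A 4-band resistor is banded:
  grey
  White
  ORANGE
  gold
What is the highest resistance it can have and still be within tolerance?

93450 Ω

Grey → 8 (first significant figure)
White → 9 (second significant figure)
Orange → ×10^3 multiplier
Gold → ±5% tolerance
89 × 1000 = 89000 Ω
Highest = 89000 × (1 + 5/100) = 93450 Ω.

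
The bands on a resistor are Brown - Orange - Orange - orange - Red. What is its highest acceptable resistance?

135660 Ω

Brown → 1 (first significant figure)
Orange → 3 (second significant figure)
Orange → 3 (third significant figure)
Orange → ×10^3 multiplier
Red → ±2% tolerance
133 × 1000 = 133000 Ω
Highest = 133000 × (1 + 2/100) = 135660 Ω.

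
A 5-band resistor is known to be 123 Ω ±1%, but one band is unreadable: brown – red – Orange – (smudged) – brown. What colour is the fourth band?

123 Ω = 123 × 10^0.
The fourth band is the multiplier, 10^0, which is black.

black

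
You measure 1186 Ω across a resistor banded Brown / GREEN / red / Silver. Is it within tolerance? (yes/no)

Brown → 1 (first significant figure)
Green → 5 (second significant figure)
Red → ×10^2 multiplier
Silver → ±10% tolerance
15 × 100 = 1500 Ω
Allowed range: 1350 Ω to 1650 Ω.
1186 Ω lies outside that range.

no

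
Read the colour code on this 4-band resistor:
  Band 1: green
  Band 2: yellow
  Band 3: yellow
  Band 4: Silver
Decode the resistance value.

540000 Ω

Green → 5 (first significant figure)
Yellow → 4 (second significant figure)
Yellow → ×10^4 multiplier
54 × 10000 = 540000 Ω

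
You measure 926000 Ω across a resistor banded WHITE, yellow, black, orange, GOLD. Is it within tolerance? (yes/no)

yes

White → 9 (first significant figure)
Yellow → 4 (second significant figure)
Black → 0 (third significant figure)
Orange → ×10^3 multiplier
Gold → ±5% tolerance
940 × 1000 = 940000 Ω
Allowed range: 893000 Ω to 987000 Ω.
926000 Ω lies inside that range.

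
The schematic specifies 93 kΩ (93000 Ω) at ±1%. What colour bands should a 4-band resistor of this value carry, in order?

93000 Ω = 93 × 10^3.
9 → white
3 → orange
Multiplier 10^3 → orange.
±1% tolerance → brown.

white, orange, orange, brown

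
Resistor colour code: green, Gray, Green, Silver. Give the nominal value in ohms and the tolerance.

Green → 5 (first significant figure)
Grey → 8 (second significant figure)
Green → ×10^5 multiplier
Silver → ±10% tolerance
58 × 100000 = 5800000 Ω

5800000 Ω ±10%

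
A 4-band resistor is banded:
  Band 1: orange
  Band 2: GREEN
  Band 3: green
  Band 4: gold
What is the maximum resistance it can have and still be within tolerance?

3675000 Ω

Orange → 3 (first significant figure)
Green → 5 (second significant figure)
Green → ×10^5 multiplier
Gold → ±5% tolerance
35 × 100000 = 3500000 Ω
Maximum = 3500000 × (1 + 5/100) = 3675000 Ω.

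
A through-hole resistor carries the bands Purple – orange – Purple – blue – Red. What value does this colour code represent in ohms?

Violet → 7 (first significant figure)
Orange → 3 (second significant figure)
Violet → 7 (third significant figure)
Blue → ×10^6 multiplier
737 × 1000000 = 737000000 Ω

737000000 Ω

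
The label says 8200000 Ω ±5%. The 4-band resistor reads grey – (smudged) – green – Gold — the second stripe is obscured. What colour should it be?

8200000 Ω = 82 × 10^5.
The second band gives digit 2 of the significand, and 2 is red.

red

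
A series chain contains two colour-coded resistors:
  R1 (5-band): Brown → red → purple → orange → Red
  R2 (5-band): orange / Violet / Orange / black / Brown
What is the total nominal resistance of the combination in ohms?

127373 Ω

R1: brown, red, violet → 127; orange ×10^3 → 127000 Ω.
R2: orange, violet, orange → 373; black ×1 → 373 Ω.
Series: 127000 + 373 = 127373 Ω.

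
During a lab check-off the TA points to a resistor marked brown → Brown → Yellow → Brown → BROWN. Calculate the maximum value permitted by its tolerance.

1151.4 Ω

Brown → 1 (first significant figure)
Brown → 1 (second significant figure)
Yellow → 4 (third significant figure)
Brown → ×10 multiplier
Brown → ±1% tolerance
114 × 10 = 1140 Ω
Maximum = 1140 × (1 + 1/100) = 1151.4 Ω.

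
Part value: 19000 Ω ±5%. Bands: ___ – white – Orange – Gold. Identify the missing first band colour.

brown

19000 Ω = 19 × 10^3.
The first band gives digit 1 of the significand, and 1 is brown.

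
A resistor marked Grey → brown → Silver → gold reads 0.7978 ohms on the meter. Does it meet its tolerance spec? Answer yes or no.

yes

Grey → 8 (first significant figure)
Brown → 1 (second significant figure)
Silver → ×0.01 multiplier
Gold → ±5% tolerance
81 × 0.01 = 0.81 Ω
Allowed range: 0.7695 Ω to 0.8505 Ω.
0.7978 ohms lies inside that range.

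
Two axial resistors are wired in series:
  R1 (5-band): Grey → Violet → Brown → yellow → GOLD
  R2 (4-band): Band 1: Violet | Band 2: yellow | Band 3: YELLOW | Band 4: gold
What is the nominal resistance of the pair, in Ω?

R1: grey, violet, brown → 871; yellow ×10^4 → 8710000 Ω.
R2: violet, yellow → 74; yellow ×10^4 → 740000 Ω.
Series: 8710000 + 740000 = 9450000 Ω.

9450000 Ω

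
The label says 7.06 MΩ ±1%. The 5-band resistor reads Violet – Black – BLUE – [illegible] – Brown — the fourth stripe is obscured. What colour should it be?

7060000 Ω = 706 × 10^4.
The fourth band is the multiplier, 10^4, which is yellow.

yellow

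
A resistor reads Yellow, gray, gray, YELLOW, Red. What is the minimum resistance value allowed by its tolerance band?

4782400 Ω

Yellow → 4 (first significant figure)
Grey → 8 (second significant figure)
Grey → 8 (third significant figure)
Yellow → ×10^4 multiplier
Red → ±2% tolerance
488 × 10000 = 4880000 Ω
Minimum = 4880000 × (1 − 2/100) = 4782400 Ω.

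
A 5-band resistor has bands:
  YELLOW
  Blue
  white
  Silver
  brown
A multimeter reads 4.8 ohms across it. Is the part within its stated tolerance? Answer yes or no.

Yellow → 4 (first significant figure)
Blue → 6 (second significant figure)
White → 9 (third significant figure)
Silver → ×0.01 multiplier
Brown → ±1% tolerance
469 × 0.01 = 4.69 Ω
Allowed range: 4.6431 Ω to 4.7369 Ω.
4.8 ohms lies outside that range.

no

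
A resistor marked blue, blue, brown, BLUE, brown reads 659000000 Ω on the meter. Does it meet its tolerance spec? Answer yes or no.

yes

Blue → 6 (first significant figure)
Blue → 6 (second significant figure)
Brown → 1 (third significant figure)
Blue → ×10^6 multiplier
Brown → ±1% tolerance
661 × 1000000 = 661000000 Ω
Allowed range: 654390000 Ω to 667610000 Ω.
659000000 Ω lies inside that range.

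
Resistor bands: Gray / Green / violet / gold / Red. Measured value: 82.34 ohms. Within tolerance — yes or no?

no

Grey → 8 (first significant figure)
Green → 5 (second significant figure)
Violet → 7 (third significant figure)
Gold → ×0.1 multiplier
Red → ±2% tolerance
857 × 0.1 = 85.7 Ω
Allowed range: 83.986 Ω to 87.414 Ω.
82.34 ohms lies outside that range.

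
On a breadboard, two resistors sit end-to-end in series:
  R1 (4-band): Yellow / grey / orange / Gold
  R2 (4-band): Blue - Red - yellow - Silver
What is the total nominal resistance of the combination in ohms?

R1: yellow, grey → 48; orange ×10^3 → 48000 Ω.
R2: blue, red → 62; yellow ×10^4 → 620000 Ω.
Series: 48000 + 620000 = 668000 Ω.

668000 Ω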